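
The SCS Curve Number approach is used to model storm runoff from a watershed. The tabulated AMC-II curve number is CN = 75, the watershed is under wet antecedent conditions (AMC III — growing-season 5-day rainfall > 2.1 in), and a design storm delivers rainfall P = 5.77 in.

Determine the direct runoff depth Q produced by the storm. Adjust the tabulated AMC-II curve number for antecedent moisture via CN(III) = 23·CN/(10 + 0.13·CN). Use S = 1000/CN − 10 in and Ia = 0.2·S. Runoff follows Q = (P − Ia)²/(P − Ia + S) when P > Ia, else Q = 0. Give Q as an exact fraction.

Adjust CN=75 to AMC III: 23·75/(10 + 0.13·75) → 1725 ÷ (79/4) = 6900/79 ≈ 87.342
S = 1000/(6900/79) − 10 = 100/69 in ≈ 1.449 in
Ia = 0.2S: 0.2·1.449 = 0.290 in (exactly 20/69)
P − Ia = 5.770 − 0.290 = 37813/6900 ≈ 5.480 in (> 0, runoff occurs)
Runoff Q = (P−Ia)²/(P−Ia+S) = (5.480)²/(5.480+1.449) = 1429822969/329909700 ≈ 4.334 in

Q = 1429822969/329909700 in ≈ 4.334 in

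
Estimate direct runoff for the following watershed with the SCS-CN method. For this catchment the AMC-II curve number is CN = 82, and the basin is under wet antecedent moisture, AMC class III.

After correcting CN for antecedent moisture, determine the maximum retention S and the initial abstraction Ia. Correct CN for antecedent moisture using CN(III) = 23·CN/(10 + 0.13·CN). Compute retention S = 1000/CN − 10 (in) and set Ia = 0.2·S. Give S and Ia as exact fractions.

S = 900/943 in ≈ 0.954 in; Ia = 180/943 in ≈ 0.191 in

Wet (AMC III): CN(III) = 23·82/(10 + 0.13·82) = 1886/(1033/50) = 94300/1033 ≈ 91.288
S = 1000/(94300/1033) − 10 = 900/943 in ≈ 0.954 in
Initial abstraction Ia = S/5 = (900/943)/5 = 180/943 ≈ 0.191 in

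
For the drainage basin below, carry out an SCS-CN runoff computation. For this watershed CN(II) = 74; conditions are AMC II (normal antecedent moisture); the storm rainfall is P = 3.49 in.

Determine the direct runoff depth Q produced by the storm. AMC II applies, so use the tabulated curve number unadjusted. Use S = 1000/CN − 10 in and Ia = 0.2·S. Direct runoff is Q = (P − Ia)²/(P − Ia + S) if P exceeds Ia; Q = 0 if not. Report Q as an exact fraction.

Q = 106357969/86258100 in ≈ 1.233 in

CN(II) = 74; AMC II needs no correction.
Max retention: S = 1000/74 − 10 = 130/37 in (≈ 3.514 in)
Initial abstraction Ia = S/5 = (130/37)/5 = 26/37 ≈ 0.703 in
P − Ia = 3.490 − 0.703 = 10313/3700 ≈ 2.787 in (> 0, runoff occurs)
Q: (10313/3700)² ÷ (23313/3700) = 106357969/86258100 in (≈ 1.233 in)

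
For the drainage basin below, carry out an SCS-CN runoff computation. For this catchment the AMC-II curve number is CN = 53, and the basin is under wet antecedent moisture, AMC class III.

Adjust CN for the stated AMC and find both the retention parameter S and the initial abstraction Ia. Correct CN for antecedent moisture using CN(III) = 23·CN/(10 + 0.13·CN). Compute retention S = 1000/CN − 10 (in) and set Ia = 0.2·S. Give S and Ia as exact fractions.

S = 4700/1219 in ≈ 3.856 in; Ia = 940/1219 in ≈ 0.771 in

Wet (AMC III): CN(III) = 23·53/(10 + 0.13·53) = 1219/(1689/100) = 121900/1689 ≈ 72.173
Max retention: S = 1000/(121900/1689) − 10 = 4700/1219 in (≈ 3.856 in)
Initial abstraction Ia = S/5 = (4700/1219)/5 = 940/1219 ≈ 0.771 in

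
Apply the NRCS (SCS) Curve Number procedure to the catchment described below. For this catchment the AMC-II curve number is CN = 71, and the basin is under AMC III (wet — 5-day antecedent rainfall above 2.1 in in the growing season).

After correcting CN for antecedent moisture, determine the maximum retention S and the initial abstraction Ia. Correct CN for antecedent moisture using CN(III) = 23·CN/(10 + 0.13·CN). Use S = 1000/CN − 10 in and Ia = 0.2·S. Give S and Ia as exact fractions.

CN(III) from CN(II)=71: (23·71)/(10 + 0.13·71) = 163300/1923 ≈ 84.919
Retention S: 1000/CN − 10 with CN=84.919 → S = 2900/1633 ≈ 1.776 in
Ia = 0.2·(2900/1633) = 580/1633 in ≈ 0.355 in

S = 2900/1633 in ≈ 1.776 in; Ia = 580/1633 in ≈ 0.355 in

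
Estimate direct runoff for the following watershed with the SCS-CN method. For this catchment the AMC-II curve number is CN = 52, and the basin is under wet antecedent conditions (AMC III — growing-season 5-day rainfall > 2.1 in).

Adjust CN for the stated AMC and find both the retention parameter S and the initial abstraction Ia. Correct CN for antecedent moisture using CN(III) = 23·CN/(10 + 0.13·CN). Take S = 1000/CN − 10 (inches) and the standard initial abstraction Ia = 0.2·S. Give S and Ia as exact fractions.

Wet (AMC III): CN(III) = 23·52/(10 + 0.13·52) = 1196/(419/25) = 29900/419 ≈ 71.360
Max retention: S = 1000/(29900/419) − 10 = 1200/299 in (≈ 4.013 in)
Initial abstraction Ia = S/5 = (1200/299)/5 = 240/299 ≈ 0.803 in

S = 1200/299 in ≈ 4.013 in; Ia = 240/299 in ≈ 0.803 in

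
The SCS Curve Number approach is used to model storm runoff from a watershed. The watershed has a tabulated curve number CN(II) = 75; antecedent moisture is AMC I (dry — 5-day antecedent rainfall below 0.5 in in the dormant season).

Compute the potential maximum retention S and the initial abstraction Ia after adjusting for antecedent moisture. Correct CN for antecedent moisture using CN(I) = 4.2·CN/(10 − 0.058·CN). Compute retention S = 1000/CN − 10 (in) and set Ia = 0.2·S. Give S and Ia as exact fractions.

S = 500/63 in ≈ 7.937 in; Ia = 100/63 in ≈ 1.587 in

Adjust CN=75 to AMC I: 4.2·75/(10 − 0.058·75) → 315 ÷ (113/20) = 6300/113 ≈ 55.752
Max retention: S = 1000/(6300/113) − 10 = 500/63 in (≈ 7.937 in)
Ia = 0.2·(500/63) = 100/63 in ≈ 1.587 in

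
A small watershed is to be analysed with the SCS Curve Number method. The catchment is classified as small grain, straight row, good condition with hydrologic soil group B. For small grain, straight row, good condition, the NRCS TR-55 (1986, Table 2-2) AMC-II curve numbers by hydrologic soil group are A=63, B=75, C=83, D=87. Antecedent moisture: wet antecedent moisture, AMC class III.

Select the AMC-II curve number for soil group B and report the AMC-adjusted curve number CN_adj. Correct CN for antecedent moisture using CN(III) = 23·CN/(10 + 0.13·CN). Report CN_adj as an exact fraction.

CN_adj = 6900/79 ≈ 87.342

NRCS table: small grain, straight row, good condition, soil group B → CN(II) = 75
CN(III) from CN(II)=75: (23·75)/(10 + 0.13·75) = 6900/79 ≈ 87.342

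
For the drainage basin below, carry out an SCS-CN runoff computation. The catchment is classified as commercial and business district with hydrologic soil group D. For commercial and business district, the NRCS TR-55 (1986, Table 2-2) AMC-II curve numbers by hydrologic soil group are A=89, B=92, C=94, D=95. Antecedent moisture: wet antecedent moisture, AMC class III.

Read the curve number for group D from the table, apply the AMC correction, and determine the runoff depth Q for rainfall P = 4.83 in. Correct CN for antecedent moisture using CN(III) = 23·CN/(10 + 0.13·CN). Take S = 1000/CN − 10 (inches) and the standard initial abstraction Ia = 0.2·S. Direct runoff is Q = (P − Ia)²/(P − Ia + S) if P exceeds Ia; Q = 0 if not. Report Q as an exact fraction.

Q = 43710683041/9573402700 in ≈ 4.566 in

NRCS table: commercial and business district, soil group D → CN(II) = 95
Adjust CN=95 to AMC III: 23·95/(10 + 0.13·95) → 2185 ÷ (447/20) = 43700/447 ≈ 97.763
Max retention: S = 1000/(43700/447) − 10 = 100/437 in (≈ 0.229 in)
Ia = 0.2S: 0.2·0.229 = 0.046 in (exactly 20/437)
Since P=4.830 > Ia=0.046: effective rainfall P−Ia = 209071/43700 in
Q = (209071/43700)²/((209071/43700) + 100/437) = (43710683041/1909690000)/(219071/43700) = 43710683041/9573402700 in ≈ 4.566 in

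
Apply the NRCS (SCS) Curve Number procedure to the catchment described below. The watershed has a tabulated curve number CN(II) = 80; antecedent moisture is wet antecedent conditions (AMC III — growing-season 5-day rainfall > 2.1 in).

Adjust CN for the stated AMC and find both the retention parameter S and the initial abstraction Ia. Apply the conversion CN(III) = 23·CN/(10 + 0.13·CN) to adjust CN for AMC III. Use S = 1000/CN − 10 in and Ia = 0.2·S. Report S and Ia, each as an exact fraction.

S = 25/23 in ≈ 1.087 in; Ia = 5/23 in ≈ 0.217 in

CN(III) from CN(II)=80: (23·80)/(10 + 0.13·80) = 4600/51 ≈ 90.196
S = 1000/(4600/51) − 10 = 25/23 in ≈ 1.087 in
Ia = 0.2S: 0.2·1.087 = 0.217 in (exactly 5/23)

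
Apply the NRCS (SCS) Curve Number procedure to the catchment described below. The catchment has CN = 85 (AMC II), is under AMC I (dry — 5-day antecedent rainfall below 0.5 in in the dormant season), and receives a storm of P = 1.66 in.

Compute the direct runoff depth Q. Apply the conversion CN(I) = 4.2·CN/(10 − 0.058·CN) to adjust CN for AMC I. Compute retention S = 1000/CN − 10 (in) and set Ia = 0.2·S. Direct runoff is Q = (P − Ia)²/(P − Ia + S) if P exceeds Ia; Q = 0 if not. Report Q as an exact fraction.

Adjust CN=85 to AMC I: 4.2·85/(10 − 0.058·85) → 357 ÷ (507/100) = 11900/169 ≈ 70.414
Max retention: S = 1000/(11900/169) − 10 = 500/119 in (≈ 4.202 in)
Ia = 0.2S: 0.2·4.202 = 0.840 in (exactly 100/119)
Since P=1.660 > Ia=0.840: effective rainfall P−Ia = 4877/5950 in
Q = (4877/5950)²/((4877/5950) + 500/119) = (23785129/35402500)/(29877/5950) = 23785129/177768150 in ≈ 0.134 in

Q = 23785129/177768150 in ≈ 0.134 in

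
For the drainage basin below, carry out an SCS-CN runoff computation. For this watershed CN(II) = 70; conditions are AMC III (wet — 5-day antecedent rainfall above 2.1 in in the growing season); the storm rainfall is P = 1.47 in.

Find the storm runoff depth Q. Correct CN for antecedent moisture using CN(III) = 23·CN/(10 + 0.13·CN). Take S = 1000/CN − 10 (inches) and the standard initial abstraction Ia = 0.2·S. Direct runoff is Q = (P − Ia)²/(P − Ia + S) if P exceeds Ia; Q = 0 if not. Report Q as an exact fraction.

Wet (AMC III): CN(III) = 23·70/(10 + 0.13·70) = 1610/(191/10) = 16100/191 ≈ 84.293
S = 1000/(16100/191) − 10 = 300/161 in ≈ 1.863 in
Ia = 0.2·(300/161) = 60/161 in ≈ 0.373 in
P − Ia = 1.470 − 0.373 = 17667/16100 ≈ 1.097 in (> 0, runoff occurs)
Q = (17667/16100)²/((17667/16100) + 300/161) = (312122889/259210000)/(47667/16100) = 104040963/255812900 in ≈ 0.407 in

Q = 104040963/255812900 in ≈ 0.407 in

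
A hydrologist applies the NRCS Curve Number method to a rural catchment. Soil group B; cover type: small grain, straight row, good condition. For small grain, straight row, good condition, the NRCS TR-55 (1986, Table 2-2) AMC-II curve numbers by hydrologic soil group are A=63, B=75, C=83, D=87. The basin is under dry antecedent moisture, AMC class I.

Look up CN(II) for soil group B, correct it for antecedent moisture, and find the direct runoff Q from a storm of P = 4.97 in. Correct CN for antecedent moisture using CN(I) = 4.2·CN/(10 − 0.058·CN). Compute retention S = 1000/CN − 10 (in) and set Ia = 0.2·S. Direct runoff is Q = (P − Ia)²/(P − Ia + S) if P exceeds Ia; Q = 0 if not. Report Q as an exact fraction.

NRCS table: small grain, straight row, good condition, soil group B → CN(II) = 75
Dry (AMC I): CN(I) = 4.2·75/(10 − 0.058·75) = 315/(113/20) = 6300/113 ≈ 55.752
S = 1000/(6300/113) − 10 = 500/63 in ≈ 7.937 in
Ia = 0.2·(500/63) = 100/63 in ≈ 1.587 in
Excess rainfall: 4.970 − 1.587 = 3.383 in; P > Ia so Q > 0
Q: (21311/6300)² ÷ (71311/6300) = 454158721/449259300 in (≈ 1.011 in)

Q = 454158721/449259300 in ≈ 1.011 in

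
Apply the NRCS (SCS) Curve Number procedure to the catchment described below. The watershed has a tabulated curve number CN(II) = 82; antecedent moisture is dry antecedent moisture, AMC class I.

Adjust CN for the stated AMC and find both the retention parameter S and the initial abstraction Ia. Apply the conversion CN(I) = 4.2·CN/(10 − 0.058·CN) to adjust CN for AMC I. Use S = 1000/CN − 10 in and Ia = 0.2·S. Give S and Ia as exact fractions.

S = 1500/287 in ≈ 5.226 in; Ia = 300/287 in ≈ 1.045 in

Dry (AMC I): CN(I) = 4.2·82/(10 − 0.058·82) = (1722/5)/(1311/250) = 28700/437 ≈ 65.675
Retention S: 1000/CN − 10 with CN=65.675 → S = 1500/287 ≈ 5.226 in
Initial abstraction Ia = S/5 = (1500/287)/5 = 300/287 ≈ 1.045 in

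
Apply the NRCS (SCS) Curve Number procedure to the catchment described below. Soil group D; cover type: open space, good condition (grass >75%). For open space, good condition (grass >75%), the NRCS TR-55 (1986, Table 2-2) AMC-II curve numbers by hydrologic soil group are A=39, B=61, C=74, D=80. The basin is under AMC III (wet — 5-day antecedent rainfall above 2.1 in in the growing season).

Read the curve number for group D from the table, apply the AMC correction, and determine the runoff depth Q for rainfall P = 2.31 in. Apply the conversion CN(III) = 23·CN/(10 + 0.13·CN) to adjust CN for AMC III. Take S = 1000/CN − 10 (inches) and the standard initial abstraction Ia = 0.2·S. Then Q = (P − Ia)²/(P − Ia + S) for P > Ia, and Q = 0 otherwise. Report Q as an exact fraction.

NRCS table: open space, good condition (grass >75%), soil group D → CN(II) = 80
CN(III) from CN(II)=80: (23·80)/(10 + 0.13·80) = 4600/51 ≈ 90.196
Retention S: 1000/CN − 10 with CN=90.196 → S = 25/23 ≈ 1.087 in
Ia = 0.2·(25/23) = 5/23 in ≈ 0.217 in
Since P=2.310 > Ia=0.217: effective rainfall P−Ia = 4813/2300 in
Q: (4813/2300)² ÷ (7313/2300) = 23164969/16819900 in (≈ 1.377 in)

Q = 23164969/16819900 in ≈ 1.377 in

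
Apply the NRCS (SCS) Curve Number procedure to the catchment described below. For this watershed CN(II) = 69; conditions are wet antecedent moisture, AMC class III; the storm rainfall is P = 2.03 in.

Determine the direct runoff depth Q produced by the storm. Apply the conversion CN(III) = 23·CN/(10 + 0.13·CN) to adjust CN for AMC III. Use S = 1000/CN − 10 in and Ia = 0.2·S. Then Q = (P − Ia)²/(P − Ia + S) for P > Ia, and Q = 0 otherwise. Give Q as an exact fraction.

CN(III) from CN(II)=69: (23·69)/(10 + 0.13·69) = 158700/1897 ≈ 83.658
Max retention: S = 1000/(158700/1897) − 10 = 3100/1587 in (≈ 1.953 in)
Ia = 0.2S: 0.2·1.953 = 0.391 in (exactly 620/1587)
Since P=2.030 > Ia=0.391: effective rainfall P−Ia = 260161/158700 in
Q: (260161/158700)² ÷ (570161/158700) = 67683745921/90484550700 in (≈ 0.748 in)

Q = 67683745921/90484550700 in ≈ 0.748 in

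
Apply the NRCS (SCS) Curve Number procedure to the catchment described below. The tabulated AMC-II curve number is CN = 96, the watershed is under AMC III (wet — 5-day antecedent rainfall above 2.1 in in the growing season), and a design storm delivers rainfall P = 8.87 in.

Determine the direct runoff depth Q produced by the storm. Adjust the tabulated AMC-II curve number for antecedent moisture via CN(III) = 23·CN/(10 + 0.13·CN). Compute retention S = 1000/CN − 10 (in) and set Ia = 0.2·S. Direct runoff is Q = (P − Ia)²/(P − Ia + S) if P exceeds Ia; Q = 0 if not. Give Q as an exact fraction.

CN(III) from CN(II)=96: (23·96)/(10 + 0.13·96) = 27600/281 ≈ 98.221
Retention S: 1000/CN − 10 with CN=98.221 → S = 25/138 ≈ 0.181 in
Ia = 0.2·(25/138) = 5/138 in ≈ 0.036 in
Since P=8.870 > Ia=0.036: effective rainfall P−Ia = 60953/6900 in
Runoff Q = (P−Ia)²/(P−Ia+S) = (8.834)²/(8.834+0.181) = 3715268209/429200700 ≈ 8.656 in

Q = 3715268209/429200700 in ≈ 8.656 in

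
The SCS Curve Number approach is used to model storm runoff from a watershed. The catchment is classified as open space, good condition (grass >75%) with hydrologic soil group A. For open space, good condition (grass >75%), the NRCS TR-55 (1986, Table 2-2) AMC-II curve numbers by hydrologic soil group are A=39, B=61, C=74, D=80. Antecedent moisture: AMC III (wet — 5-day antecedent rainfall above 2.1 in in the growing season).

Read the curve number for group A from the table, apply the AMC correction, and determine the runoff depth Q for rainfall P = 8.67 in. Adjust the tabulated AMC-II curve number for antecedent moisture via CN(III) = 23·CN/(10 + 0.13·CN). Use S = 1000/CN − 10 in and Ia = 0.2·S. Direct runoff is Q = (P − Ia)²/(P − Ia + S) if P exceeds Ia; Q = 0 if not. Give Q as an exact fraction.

NRCS table: open space, good condition (grass >75%), soil group A → CN(II) = 39
Adjust CN=39 to AMC III: 23·39/(10 + 0.13·39) → 897 ÷ (1507/100) = 89700/1507 ≈ 59.522
S = 1000/(89700/1507) − 10 = 6100/897 in ≈ 6.800 in
Ia = 0.2S: 0.2·6.800 = 1.360 in (exactly 1220/897)
Since P=8.670 > Ia=1.360: effective rainfall P−Ia = 655699/89700 in
Q = (655699/89700)²/((655699/89700) + 6100/897) = (429941178601/8046090000)/(1265699/89700) = 429941178601/113533200300 in ≈ 3.787 in

Q = 429941178601/113533200300 in ≈ 3.787 in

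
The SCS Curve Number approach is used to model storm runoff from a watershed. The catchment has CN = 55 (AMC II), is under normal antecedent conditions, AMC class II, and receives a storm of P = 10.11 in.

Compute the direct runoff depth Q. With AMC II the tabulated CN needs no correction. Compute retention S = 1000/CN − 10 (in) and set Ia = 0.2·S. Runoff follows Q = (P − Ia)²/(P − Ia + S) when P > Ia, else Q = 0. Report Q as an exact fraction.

CN(II) = 55; AMC II needs no correction.
Max retention: S = 1000/55 − 10 = 90/11 in (≈ 8.182 in)
Ia = 0.2S: 0.2·8.182 = 1.636 in (exactly 18/11)
Since P=10.110 > Ia=1.636: effective rainfall P−Ia = 9321/1100 in
Q: (9321/1100)² ÷ (18321/1100) = 28960347/6717700 in (≈ 4.311 in)

Q = 28960347/6717700 in ≈ 4.311 in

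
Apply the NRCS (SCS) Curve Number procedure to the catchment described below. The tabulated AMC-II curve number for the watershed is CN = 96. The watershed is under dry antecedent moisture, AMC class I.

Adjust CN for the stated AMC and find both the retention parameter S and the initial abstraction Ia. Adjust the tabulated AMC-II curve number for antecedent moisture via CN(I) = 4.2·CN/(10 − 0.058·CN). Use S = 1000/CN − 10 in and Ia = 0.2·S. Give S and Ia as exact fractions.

Dry (AMC I): CN(I) = 4.2·96/(10 − 0.058·96) = (2016/5)/(554/125) = 25200/277 ≈ 90.975
Max retention: S = 1000/(25200/277) − 10 = 125/126 in (≈ 0.992 in)
Ia = 0.2S: 0.2·0.992 = 0.198 in (exactly 25/126)

S = 125/126 in ≈ 0.992 in; Ia = 25/126 in ≈ 0.198 in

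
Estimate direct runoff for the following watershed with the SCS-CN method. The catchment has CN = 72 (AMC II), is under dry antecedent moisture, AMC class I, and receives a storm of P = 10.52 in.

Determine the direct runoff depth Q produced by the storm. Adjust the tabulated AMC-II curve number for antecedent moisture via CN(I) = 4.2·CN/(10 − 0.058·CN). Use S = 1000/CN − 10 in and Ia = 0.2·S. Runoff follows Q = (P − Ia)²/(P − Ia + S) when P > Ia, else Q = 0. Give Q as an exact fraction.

Q = 34234201/8168175 in ≈ 4.191 in

CN(I) from CN(II)=72: (4.2·72)/(10 − 0.058·72) = 675/13 ≈ 51.923
S = 1000/(675/13) − 10 = 250/27 in ≈ 9.259 in
Ia = 0.2·(250/27) = 50/27 in ≈ 1.852 in
P − Ia = 10.520 − 1.852 = 5851/675 ≈ 8.668 in (> 0, runoff occurs)
Q = (5851/675)²/((5851/675) + 250/27) = (34234201/455625)/(12101/675) = 34234201/8168175 in ≈ 4.191 in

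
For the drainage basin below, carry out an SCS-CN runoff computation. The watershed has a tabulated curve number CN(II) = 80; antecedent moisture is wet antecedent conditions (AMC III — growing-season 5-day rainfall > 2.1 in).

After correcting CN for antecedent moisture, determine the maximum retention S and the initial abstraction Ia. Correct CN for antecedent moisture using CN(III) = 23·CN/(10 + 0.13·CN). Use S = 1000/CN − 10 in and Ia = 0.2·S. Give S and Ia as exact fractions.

Adjust CN=80 to AMC III: 23·80/(10 + 0.13·80) → 1840 ÷ (102/5) = 4600/51 ≈ 90.196
S = 1000/(4600/51) − 10 = 25/23 in ≈ 1.087 in
Ia = 0.2S: 0.2·1.087 = 0.217 in (exactly 5/23)

S = 25/23 in ≈ 1.087 in; Ia = 5/23 in ≈ 0.217 in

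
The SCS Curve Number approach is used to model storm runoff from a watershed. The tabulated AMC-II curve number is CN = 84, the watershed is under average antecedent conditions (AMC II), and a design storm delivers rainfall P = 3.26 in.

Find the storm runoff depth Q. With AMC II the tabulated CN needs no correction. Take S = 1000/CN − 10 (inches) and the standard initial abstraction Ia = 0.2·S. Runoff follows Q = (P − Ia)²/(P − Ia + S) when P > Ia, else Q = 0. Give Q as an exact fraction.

Q = 9138529/5274150 in ≈ 1.733 in

AMC II — tabulated CN = 84 applies directly.
Max retention: S = 1000/84 − 10 = 40/21 in (≈ 1.905 in)
Ia = 0.2·(40/21) = 8/21 in ≈ 0.381 in
Since P=3.260 > Ia=0.381: effective rainfall P−Ia = 3023/1050 in
Q = (3023/1050)²/((3023/1050) + 40/21) = (9138529/1102500)/(5023/1050) = 9138529/5274150 in ≈ 1.733 in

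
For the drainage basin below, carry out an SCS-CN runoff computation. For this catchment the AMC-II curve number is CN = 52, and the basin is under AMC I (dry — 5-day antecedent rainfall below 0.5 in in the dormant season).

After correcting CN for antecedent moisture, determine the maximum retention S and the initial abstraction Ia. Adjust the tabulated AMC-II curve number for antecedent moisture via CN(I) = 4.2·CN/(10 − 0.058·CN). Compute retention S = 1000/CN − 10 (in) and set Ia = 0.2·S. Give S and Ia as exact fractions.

Adjust CN=52 to AMC I: 4.2·52/(10 − 0.058·52) → (1092/5) ÷ (873/125) = 9100/291 ≈ 31.271
Retention S: 1000/CN − 10 with CN=31.271 → S = 2000/91 ≈ 21.978 in
Ia = 0.2S: 0.2·21.978 = 4.396 in (exactly 400/91)

S = 2000/91 in ≈ 21.978 in; Ia = 400/91 in ≈ 4.396 in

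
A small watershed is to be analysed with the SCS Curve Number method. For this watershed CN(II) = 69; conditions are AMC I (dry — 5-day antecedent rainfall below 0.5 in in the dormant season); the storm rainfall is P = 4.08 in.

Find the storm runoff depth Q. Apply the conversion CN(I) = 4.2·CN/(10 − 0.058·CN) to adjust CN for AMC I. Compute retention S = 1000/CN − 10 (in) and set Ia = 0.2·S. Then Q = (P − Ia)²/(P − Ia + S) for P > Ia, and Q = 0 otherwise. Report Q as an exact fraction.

CN(I) from CN(II)=69: (4.2·69)/(10 − 0.058·69) = 144900/2999 ≈ 48.316
Retention S: 1000/CN − 10 with CN=48.316 → S = 15500/1449 ≈ 10.697 in
Ia = 0.2S: 0.2·10.697 = 2.139 in (exactly 3100/1449)
P − Ia = 4.080 − 2.139 = 70298/36225 ≈ 1.941 in (> 0, runoff occurs)
Q: (70298/36225)² ÷ (457798/36225) = 2470904402/8291866275 in (≈ 0.298 in)

Q = 2470904402/8291866275 in ≈ 0.298 in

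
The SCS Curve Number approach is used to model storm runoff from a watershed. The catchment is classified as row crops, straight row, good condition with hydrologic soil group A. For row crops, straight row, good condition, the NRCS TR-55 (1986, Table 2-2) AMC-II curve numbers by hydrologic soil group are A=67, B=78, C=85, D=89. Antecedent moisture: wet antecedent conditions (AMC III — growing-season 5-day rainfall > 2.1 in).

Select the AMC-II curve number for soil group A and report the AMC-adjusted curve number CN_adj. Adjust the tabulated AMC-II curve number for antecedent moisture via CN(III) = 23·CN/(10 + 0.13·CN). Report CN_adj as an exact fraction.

CN_adj = 154100/1871 ≈ 82.362

NRCS table: row crops, straight row, good condition, soil group A → CN(II) = 67
Wet (AMC III): CN(III) = 23·67/(10 + 0.13·67) = 1541/(1871/100) = 154100/1871 ≈ 82.362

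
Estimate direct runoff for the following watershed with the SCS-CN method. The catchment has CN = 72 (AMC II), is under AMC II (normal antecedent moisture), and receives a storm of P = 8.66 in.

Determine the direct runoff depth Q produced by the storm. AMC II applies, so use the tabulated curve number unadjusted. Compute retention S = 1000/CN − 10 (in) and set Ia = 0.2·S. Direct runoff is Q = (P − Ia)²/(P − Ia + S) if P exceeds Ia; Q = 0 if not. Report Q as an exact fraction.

Q = 12581209/2383650 in ≈ 5.278 in

CN(II) = 72; AMC II needs no correction.
Retention S: 1000/CN − 10 with CN=72.000 → S = 35/9 ≈ 3.889 in
Initial abstraction Ia = S/5 = (35/9)/5 = 7/9 ≈ 0.778 in
Since P=8.660 > Ia=0.778: effective rainfall P−Ia = 3547/450 in
Runoff Q = (P−Ia)²/(P−Ia+S) = (7.882)²/(7.882+3.889) = 12581209/2383650 ≈ 5.278 in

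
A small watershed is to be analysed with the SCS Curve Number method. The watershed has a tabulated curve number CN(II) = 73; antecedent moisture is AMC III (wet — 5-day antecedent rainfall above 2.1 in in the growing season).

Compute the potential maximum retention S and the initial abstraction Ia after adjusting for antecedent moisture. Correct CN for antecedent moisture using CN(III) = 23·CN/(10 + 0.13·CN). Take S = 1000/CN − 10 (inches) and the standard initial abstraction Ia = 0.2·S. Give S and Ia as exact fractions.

S = 2700/1679 in ≈ 1.608 in; Ia = 540/1679 in ≈ 0.322 in

CN(III) from CN(II)=73: (23·73)/(10 + 0.13·73) = 167900/1949 ≈ 86.147
S = 1000/(167900/1949) − 10 = 2700/1679 in ≈ 1.608 in
Initial abstraction Ia = S/5 = (2700/1679)/5 = 540/1679 ≈ 0.322 in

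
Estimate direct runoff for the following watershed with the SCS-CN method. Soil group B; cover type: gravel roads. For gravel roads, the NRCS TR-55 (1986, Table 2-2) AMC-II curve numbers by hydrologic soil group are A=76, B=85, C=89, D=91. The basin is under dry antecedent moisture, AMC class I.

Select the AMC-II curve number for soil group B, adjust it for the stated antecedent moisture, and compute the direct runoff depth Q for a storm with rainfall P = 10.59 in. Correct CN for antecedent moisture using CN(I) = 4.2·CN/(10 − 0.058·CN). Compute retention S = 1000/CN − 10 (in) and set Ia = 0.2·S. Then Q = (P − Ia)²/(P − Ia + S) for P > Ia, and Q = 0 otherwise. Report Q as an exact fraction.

NRCS table: gravel roads, soil group B → CN(II) = 85
Dry (AMC I): CN(I) = 4.2·85/(10 − 0.058·85) = 357/(507/100) = 11900/169 ≈ 70.414
S = 1000/(11900/169) − 10 = 500/119 in ≈ 4.202 in
Ia = 0.2·(500/119) = 100/119 in ≈ 0.840 in
P − Ia = 10.590 − 0.840 = 116021/11900 ≈ 9.750 in (> 0, runoff occurs)
Q = (116021/11900)²/((116021/11900) + 500/119) = (13460872441/141610000)/(166021/11900) = 13460872441/1975649900 in ≈ 6.813 in

Q = 13460872441/1975649900 in ≈ 6.813 in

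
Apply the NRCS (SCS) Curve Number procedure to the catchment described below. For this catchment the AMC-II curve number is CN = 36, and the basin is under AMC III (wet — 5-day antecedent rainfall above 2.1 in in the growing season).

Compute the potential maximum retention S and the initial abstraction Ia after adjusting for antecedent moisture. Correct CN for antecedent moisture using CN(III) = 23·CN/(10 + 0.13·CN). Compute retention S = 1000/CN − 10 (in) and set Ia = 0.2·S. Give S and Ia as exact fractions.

S = 1600/207 in ≈ 7.729 in; Ia = 320/207 in ≈ 1.546 in

Wet (AMC III): CN(III) = 23·36/(10 + 0.13·36) = 828/(367/25) = 20700/367 ≈ 56.403
Max retention: S = 1000/(20700/367) − 10 = 1600/207 in (≈ 7.729 in)
Initial abstraction Ia = S/5 = (1600/207)/5 = 320/207 ≈ 1.546 in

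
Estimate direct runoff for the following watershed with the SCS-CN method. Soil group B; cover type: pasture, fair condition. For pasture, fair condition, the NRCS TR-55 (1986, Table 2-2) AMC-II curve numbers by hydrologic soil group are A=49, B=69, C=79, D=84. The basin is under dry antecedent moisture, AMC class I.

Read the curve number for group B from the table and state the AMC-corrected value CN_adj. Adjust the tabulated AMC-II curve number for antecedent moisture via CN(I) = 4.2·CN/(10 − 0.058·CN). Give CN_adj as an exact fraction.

NRCS table: pasture, fair condition, soil group B → CN(II) = 69
Dry (AMC I): CN(I) = 4.2·69/(10 − 0.058·69) = (1449/5)/(2999/500) = 144900/2999 ≈ 48.316

CN_adj = 144900/2999 ≈ 48.316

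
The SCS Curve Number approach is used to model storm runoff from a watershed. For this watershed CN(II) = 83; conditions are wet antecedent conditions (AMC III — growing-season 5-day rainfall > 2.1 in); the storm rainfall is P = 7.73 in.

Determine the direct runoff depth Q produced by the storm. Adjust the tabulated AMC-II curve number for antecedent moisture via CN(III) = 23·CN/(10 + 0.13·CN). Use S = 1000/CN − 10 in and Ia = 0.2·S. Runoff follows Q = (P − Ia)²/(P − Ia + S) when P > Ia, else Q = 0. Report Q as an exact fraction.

Adjust CN=83 to AMC III: 23·83/(10 + 0.13·83) → 1909 ÷ (2079/100) = 190900/2079 ≈ 91.823
Retention S: 1000/CN − 10 with CN=91.823 → S = 1700/1909 ≈ 0.891 in
Ia = 0.2·(1700/1909) = 340/1909 in ≈ 0.178 in
Excess rainfall: 7.730 − 0.178 = 7.552 in; P > Ia so Q > 0
Runoff Q = (P−Ia)²/(P−Ia+S) = (7.552)²/(7.552+0.891) = 2078374905649/307665321300 ≈ 6.755 in

Q = 2078374905649/307665321300 in ≈ 6.755 in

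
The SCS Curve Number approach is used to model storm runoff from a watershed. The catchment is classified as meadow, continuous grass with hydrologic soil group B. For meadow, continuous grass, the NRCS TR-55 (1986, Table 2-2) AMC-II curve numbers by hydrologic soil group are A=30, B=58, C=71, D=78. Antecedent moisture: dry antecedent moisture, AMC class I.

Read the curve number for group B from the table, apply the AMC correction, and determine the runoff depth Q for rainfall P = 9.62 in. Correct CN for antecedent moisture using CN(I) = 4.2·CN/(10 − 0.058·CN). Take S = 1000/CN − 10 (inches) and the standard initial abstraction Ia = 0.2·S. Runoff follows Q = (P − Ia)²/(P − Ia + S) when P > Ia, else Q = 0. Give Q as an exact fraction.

NRCS table: meadow, continuous grass, soil group B → CN(II) = 58
Dry (AMC I): CN(I) = 4.2·58/(10 − 0.058·58) = (1218/5)/(1659/250) = 2900/79 ≈ 36.709
Retention S: 1000/CN − 10 with CN=36.709 → S = 500/29 ≈ 17.241 in
Initial abstraction Ia = S/5 = (500/29)/5 = 100/29 ≈ 3.448 in
P − Ia = 9.620 − 3.448 = 8949/1450 ≈ 6.172 in (> 0, runoff occurs)
Q: (8949/1450)² ÷ (33949/1450) = 80084601/49226050 in (≈ 1.627 in)

Q = 80084601/49226050 in ≈ 1.627 in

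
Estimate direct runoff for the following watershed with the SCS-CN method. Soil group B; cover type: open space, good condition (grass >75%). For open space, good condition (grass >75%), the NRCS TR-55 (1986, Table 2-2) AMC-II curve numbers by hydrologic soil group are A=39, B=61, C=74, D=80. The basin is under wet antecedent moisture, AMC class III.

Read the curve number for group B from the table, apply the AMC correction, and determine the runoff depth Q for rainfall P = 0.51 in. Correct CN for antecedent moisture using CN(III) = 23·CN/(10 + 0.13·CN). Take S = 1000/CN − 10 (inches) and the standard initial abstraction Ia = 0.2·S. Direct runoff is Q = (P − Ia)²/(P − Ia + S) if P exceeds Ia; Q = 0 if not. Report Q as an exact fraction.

NRCS table: open space, good condition (grass >75%), soil group B → CN(II) = 61
Wet (AMC III): CN(III) = 23·61/(10 + 0.13·61) = 1403/(1793/100) = 140300/1793 ≈ 78.249
Max retention: S = 1000/(140300/1793) − 10 = 3900/1403 in (≈ 2.780 in)
Ia = 0.2S: 0.2·2.780 = 0.556 in (exactly 780/1403)
P = 0.510 ≤ Ia = 0.556 in: entire storm abstracted, Q = 0.

Q = 0 in ≈ 0.000 in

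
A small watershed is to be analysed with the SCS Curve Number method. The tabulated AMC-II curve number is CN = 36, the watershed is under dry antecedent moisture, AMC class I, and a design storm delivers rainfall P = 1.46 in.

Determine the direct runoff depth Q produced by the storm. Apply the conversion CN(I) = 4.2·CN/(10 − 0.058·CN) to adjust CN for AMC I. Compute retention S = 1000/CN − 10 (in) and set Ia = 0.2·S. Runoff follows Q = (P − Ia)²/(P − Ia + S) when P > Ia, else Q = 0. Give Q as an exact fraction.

Adjust CN=36 to AMC I: 4.2·36/(10 − 0.058·36) → (756/5) ÷ (989/125) = 18900/989 ≈ 19.110
Max retention: S = 1000/(18900/989) − 10 = 8000/189 in (≈ 42.328 in)
Initial abstraction Ia = S/5 = (8000/189)/5 = 1600/189 ≈ 8.466 in
P = 1.460 ≤ Ia = 8.466 in: entire storm abstracted, Q = 0.

Q = 0 in ≈ 0.000 in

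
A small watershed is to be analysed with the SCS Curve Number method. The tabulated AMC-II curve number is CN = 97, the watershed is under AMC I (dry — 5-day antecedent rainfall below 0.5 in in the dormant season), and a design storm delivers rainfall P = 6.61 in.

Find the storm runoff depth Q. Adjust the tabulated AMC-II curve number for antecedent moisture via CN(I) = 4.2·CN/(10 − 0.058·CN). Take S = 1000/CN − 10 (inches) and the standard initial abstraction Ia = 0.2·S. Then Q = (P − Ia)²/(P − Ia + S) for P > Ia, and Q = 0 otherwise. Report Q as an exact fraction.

Dry (AMC I): CN(I) = 4.2·97/(10 − 0.058·97) = (2037/5)/(2187/500) = 67900/729 ≈ 93.141
S = 1000/(67900/729) − 10 = 500/679 in ≈ 0.736 in
Initial abstraction Ia = S/5 = (500/679)/5 = 100/679 ≈ 0.147 in
Excess rainfall: 6.610 − 0.147 = 6.463 in; P > Ia so Q > 0
Q = (438819/67900)²/((438819/67900) + 500/679) = (192562114761/4610410000)/(488819/67900) = 192562114761/33190810100 in ≈ 5.802 in

Q = 192562114761/33190810100 in ≈ 5.802 in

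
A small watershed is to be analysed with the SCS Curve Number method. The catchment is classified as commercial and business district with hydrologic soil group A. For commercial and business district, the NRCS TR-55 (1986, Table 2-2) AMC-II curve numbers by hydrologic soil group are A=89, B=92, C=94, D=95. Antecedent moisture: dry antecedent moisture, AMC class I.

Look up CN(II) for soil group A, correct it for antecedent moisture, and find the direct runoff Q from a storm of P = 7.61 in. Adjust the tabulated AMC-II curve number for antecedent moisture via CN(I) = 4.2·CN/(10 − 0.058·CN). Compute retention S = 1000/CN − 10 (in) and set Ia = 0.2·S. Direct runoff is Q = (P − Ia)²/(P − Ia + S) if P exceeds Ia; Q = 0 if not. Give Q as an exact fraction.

Q = 1722154911481/348065552100 in ≈ 4.948 in

NRCS table: commercial and business district, soil group A → CN(II) = 89
Dry (AMC I): CN(I) = 4.2·89/(10 − 0.058·89) = (1869/5)/(2419/500) = 186900/2419 ≈ 77.263
S = 1000/(186900/2419) − 10 = 5500/1869 in ≈ 2.943 in
Ia = 0.2S: 0.2·2.943 = 0.589 in (exactly 1100/1869)
P − Ia = 7.610 − 0.589 = 1312309/186900 ≈ 7.021 in (> 0, runoff occurs)
Runoff Q = (P−Ia)²/(P−Ia+S) = (7.021)²/(7.021+2.943) = 1722154911481/348065552100 ≈ 4.948 in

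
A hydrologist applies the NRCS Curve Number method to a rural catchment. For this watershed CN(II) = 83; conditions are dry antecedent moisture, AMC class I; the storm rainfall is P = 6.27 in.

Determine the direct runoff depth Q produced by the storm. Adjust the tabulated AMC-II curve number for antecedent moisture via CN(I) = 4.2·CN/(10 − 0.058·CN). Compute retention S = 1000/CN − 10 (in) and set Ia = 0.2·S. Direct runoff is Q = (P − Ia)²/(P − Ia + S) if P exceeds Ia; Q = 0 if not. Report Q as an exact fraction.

Dry (AMC I): CN(I) = 4.2·83/(10 − 0.058·83) = (1743/5)/(2593/500) = 174300/2593 ≈ 67.219
S = 1000/(174300/2593) − 10 = 8500/1743 in ≈ 4.877 in
Ia = 0.2S: 0.2·4.877 = 0.975 in (exactly 1700/1743)
Since P=6.270 > Ia=0.975: effective rainfall P−Ia = 922861/174300 in
Runoff Q = (P−Ia)²/(P−Ia+S) = (5.295)²/(5.295+4.877) = 851672425321/309009672300 ≈ 2.756 in

Q = 851672425321/309009672300 in ≈ 2.756 in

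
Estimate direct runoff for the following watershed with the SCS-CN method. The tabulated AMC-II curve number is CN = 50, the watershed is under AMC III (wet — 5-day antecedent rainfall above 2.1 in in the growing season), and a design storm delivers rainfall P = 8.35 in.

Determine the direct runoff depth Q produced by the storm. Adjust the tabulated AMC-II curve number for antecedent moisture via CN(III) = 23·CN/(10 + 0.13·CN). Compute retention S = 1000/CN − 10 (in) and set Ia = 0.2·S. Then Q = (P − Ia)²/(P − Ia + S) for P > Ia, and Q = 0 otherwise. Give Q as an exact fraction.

CN(III) from CN(II)=50: (23·50)/(10 + 0.13·50) = 2300/33 ≈ 69.697
Retention S: 1000/CN − 10 with CN=69.697 → S = 100/23 ≈ 4.348 in
Initial abstraction Ia = S/5 = (100/23)/5 = 20/23 ≈ 0.870 in
Since P=8.350 > Ia=0.870: effective rainfall P−Ia = 3441/460 in
Runoff Q = (P−Ia)²/(P−Ia+S) = (7.480)²/(7.480+4.348) = 11840481/2502860 ≈ 4.731 in

Q = 11840481/2502860 in ≈ 4.731 in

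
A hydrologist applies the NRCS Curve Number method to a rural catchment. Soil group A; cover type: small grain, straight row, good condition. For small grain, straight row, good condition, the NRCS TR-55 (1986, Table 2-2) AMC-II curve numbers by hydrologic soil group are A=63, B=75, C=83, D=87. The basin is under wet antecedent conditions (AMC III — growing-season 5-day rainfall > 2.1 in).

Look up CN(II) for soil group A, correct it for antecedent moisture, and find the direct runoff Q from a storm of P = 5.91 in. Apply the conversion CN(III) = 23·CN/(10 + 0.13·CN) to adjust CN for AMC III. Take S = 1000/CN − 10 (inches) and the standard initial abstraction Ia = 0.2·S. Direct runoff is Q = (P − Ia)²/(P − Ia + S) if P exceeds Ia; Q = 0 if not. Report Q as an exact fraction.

NRCS table: small grain, straight row, good condition, soil group A → CN(II) = 63
Wet (AMC III): CN(III) = 23·63/(10 + 0.13·63) = 1449/(1819/100) = 144900/1819 ≈ 79.659
S = 1000/(144900/1819) − 10 = 3700/1449 in ≈ 2.553 in
Initial abstraction Ia = S/5 = (3700/1449)/5 = 740/1449 ≈ 0.511 in
Since P=5.910 > Ia=0.511: effective rainfall P−Ia = 782359/144900 in
Runoff Q = (P−Ia)²/(P−Ia+S) = (5.399)²/(5.399+2.553) = 612085604881/166976819100 ≈ 3.666 in

Q = 612085604881/166976819100 in ≈ 3.666 in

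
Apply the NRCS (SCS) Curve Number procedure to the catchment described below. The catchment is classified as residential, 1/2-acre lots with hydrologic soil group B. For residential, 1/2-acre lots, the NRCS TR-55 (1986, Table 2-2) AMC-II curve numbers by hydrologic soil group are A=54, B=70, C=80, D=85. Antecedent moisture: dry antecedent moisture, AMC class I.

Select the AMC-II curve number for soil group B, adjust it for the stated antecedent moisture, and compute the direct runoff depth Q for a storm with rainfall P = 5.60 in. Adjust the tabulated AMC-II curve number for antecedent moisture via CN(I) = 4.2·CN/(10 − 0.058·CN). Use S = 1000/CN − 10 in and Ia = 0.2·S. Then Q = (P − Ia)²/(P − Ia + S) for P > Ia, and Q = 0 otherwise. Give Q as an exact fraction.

NRCS table: residential, 1/2-acre lots, soil group B → CN(II) = 70
Adjust CN=70 to AMC I: 4.2·70/(10 − 0.058·70) → 294 ÷ (297/50) = 4900/99 ≈ 49.495
Max retention: S = 1000/(4900/99) − 10 = 500/49 in (≈ 10.204 in)
Ia = 0.2·(500/49) = 100/49 in ≈ 2.041 in
P − Ia = 5.600 − 2.041 = 872/245 ≈ 3.559 in (> 0, runoff occurs)
Runoff Q = (P−Ia)²/(P−Ia+S) = (3.559)²/(3.559+10.204) = 190096/206535 ≈ 0.920 in

Q = 190096/206535 in ≈ 0.920 in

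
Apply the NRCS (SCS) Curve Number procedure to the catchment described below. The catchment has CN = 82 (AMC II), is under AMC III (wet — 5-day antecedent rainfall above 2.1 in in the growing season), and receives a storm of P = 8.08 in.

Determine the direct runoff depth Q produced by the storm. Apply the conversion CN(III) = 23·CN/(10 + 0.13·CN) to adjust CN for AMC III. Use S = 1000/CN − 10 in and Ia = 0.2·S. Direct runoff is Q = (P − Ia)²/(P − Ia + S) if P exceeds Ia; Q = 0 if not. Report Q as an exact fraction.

Adjust CN=82 to AMC III: 23·82/(10 + 0.13·82) → 1886 ÷ (1033/50) = 94300/1033 ≈ 91.288
Max retention: S = 1000/(94300/1033) − 10 = 900/943 in (≈ 0.954 in)
Ia = 0.2·(900/943) = 180/943 in ≈ 0.191 in
Excess rainfall: 8.080 − 0.191 = 7.889 in; P > Ia so Q > 0
Runoff Q = (P−Ia)²/(P−Ia+S) = (7.889)²/(7.889+0.954) = 17295396098/2457528725 ≈ 7.038 in

Q = 17295396098/2457528725 in ≈ 7.038 in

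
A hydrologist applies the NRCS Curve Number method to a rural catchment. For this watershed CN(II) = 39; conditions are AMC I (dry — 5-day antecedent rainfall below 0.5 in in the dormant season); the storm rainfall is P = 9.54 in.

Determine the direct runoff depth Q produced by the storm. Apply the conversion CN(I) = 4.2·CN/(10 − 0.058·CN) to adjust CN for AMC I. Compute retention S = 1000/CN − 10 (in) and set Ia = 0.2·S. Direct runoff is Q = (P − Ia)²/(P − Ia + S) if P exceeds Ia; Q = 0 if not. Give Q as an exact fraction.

Q = 7338149569/65956649850 in ≈ 0.111 in

Dry (AMC I): CN(I) = 4.2·39/(10 − 0.058·39) = (819/5)/(3869/500) = 81900/3869 ≈ 21.168
Retention S: 1000/CN − 10 with CN=21.168 → S = 30500/819 ≈ 37.241 in
Ia = 0.2·(30500/819) = 6100/819 in ≈ 7.448 in
P − Ia = 9.540 − 7.448 = 85663/40950 ≈ 2.092 in (> 0, runoff occurs)
Runoff Q = (P−Ia)²/(P−Ia+S) = (2.092)²/(2.092+37.241) = 7338149569/65956649850 ≈ 0.111 in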